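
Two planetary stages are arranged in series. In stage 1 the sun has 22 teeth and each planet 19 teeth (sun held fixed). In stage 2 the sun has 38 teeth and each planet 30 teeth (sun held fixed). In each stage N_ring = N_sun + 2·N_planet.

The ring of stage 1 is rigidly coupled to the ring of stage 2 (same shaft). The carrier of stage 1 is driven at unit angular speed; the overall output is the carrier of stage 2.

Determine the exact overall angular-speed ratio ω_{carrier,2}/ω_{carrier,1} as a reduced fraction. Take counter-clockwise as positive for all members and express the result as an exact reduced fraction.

Stage 1: N_ring = 22 + 2·19 = 60
Stage 1: 22(ω_s−ω_c) = −60(ω_r−ω_c),  ω_s=0, ω_c=1
Stage 1: ω_r = 1 − (22/60)(0−1) = 41/30
  ⇒ ω_r¹/ω_c¹ = 41/30
Stage 2: N_ring = 38 + 2·30 = 98
Stage 2: 38(ω_s−ω_c) = −98(ω_r−ω_c),  ω_s=0, ω_r=1
Stage 2: 38(0−ω_c) = −98(1−ω_c)  ⇒  136ω_c = 98  ⇒  ω_c = 49/68
  ⇒ ω_c²/ω_r² = 49/68
Coupling ω_r² = ω_r¹ ⇒ overall = 41/30 × 49/68 = 2009/2040

2009/2040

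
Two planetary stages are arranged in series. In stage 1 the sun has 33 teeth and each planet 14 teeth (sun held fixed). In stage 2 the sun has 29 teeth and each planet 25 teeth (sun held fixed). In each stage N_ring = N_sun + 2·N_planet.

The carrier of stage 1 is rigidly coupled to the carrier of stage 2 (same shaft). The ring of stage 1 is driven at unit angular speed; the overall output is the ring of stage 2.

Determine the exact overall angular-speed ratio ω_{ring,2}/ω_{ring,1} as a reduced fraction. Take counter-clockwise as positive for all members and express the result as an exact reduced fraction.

Stage 1: N_ring = 33 + 2·14 = 61
Stage 1: 33(ω_s−ω_c) = −61(ω_r−ω_c),  ω_s=0, ω_r=1
Stage 1: 33(0−ω_c) = −61(1−ω_c)  ⇒  94ω_c = 61  ⇒  ω_c = 61/94
  ⇒ ω_c¹/ω_r¹ = 61/94
Stage 2: N_ring = 29 + 2·25 = 79
Stage 2: 29(ω_s−ω_c) = −79(ω_r−ω_c),  ω_s=0, ω_c=1
Stage 2: ω_r = 1 − (29/79)(0−1) = 108/79
  ⇒ ω_r²/ω_c² = 108/79
Coupling ω_c² = ω_c¹ ⇒ overall = 61/94 × 108/79 = 3294/3713

3294/3713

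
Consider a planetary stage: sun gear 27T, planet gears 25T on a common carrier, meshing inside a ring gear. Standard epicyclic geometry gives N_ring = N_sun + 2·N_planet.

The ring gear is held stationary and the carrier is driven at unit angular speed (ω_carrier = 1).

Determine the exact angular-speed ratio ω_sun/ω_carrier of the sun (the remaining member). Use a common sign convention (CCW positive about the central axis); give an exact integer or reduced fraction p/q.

N_ring = 27 + 2·25 = 77
27(ω_s−ω_c) = −77(ω_r−ω_c),  ω_r=0, ω_c=1
ω_s = 1 − (77/27)(0−1) = 104/27
ω_s/ω_c = 104/27

104/27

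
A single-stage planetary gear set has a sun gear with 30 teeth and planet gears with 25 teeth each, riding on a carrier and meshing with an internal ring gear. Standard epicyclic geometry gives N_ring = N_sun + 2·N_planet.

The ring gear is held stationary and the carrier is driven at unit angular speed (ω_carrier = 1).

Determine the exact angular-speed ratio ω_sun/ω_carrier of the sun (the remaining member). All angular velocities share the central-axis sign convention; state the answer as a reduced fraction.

N_ring = 30 + 2·25 = 80
30(ω_s−ω_c) = −80(ω_r−ω_c),  ω_r=0, ω_c=1
ω_s = 1 − (80/30)(0−1) = 11/3
ω_s/ω_c = 11/3

11/3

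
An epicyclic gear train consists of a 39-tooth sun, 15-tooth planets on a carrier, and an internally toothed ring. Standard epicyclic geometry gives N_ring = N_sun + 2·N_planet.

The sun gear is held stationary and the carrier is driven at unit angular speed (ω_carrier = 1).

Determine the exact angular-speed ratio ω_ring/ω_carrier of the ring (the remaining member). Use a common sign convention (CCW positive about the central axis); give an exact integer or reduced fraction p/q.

36/23

N_ring = 39 + 2·15 = 69
39(ω_s−ω_c) = −69(ω_r−ω_c),  ω_s=0, ω_c=1
ω_r = 1 − (39/69)(0−1) = 36/23
ω_r/ω_c = 36/23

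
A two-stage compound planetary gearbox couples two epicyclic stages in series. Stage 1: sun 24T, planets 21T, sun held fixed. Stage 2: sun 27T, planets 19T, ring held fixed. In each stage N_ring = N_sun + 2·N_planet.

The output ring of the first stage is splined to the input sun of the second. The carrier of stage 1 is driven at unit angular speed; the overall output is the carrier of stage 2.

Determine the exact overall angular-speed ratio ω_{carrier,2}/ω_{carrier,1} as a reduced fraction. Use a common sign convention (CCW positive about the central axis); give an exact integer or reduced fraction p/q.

405/1012

Stage 1: N_ring = 24 + 2·21 = 66
Stage 1: 24(ω_s−ω_c) = −66(ω_r−ω_c),  ω_s=0, ω_c=1
Stage 1: ω_r = 1 − (24/66)(0−1) = 15/11
  ⇒ ω_r¹/ω_c¹ = 15/11
Stage 2: N_ring = 27 + 2·19 = 65
Stage 2: 27(ω_s−ω_c) = −65(ω_r−ω_c),  ω_r=0, ω_s=1
Stage 2: 27(1−ω_c) = −65(0−ω_c)  ⇒  92ω_c = 27  ⇒  ω_c = 27/92
  ⇒ ω_c²/ω_s² = 27/92
Coupling ω_s² = ω_r¹ ⇒ overall = 15/11 × 27/92 = 405/1012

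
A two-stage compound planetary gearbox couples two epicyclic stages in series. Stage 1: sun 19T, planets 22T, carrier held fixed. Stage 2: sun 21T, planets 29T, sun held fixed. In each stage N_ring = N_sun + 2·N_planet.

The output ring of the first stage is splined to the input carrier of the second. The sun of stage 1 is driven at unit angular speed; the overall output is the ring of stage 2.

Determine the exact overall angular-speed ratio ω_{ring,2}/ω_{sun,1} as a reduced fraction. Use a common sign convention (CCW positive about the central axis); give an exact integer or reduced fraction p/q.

-1900/4977

Stage 1: N_ring = 19 + 2·22 = 63
Stage 1: 19(ω_s−ω_c) = −63(ω_r−ω_c),  ω_c=0, ω_s=1
Stage 1: ω_r = 0 − (19/63)(1−0) = -19/63
  ⇒ ω_r¹/ω_s¹ = -19/63
Stage 2: N_ring = 21 + 2·29 = 79
Stage 2: 21(ω_s−ω_c) = −79(ω_r−ω_c),  ω_s=0, ω_c=1
Stage 2: ω_r = 1 − (21/79)(0−1) = 100/79
  ⇒ ω_r²/ω_c² = 100/79
Coupling ω_c² = ω_r¹ ⇒ overall = -19/63 × 100/79 = -1900/4977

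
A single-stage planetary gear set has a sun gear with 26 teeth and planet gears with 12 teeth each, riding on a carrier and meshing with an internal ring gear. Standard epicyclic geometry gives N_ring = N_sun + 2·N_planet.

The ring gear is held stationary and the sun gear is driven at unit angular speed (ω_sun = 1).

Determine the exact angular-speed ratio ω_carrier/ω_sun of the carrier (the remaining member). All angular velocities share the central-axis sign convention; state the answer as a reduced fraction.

13/38

N_ring = 26 + 2·12 = 50
26(ω_s−ω_c) = −50(ω_r−ω_c),  ω_r=0, ω_s=1
26(1−ω_c) = −50(0−ω_c)  ⇒  76ω_c = 26  ⇒  ω_c = 13/38
ω_c/ω_s = 13/38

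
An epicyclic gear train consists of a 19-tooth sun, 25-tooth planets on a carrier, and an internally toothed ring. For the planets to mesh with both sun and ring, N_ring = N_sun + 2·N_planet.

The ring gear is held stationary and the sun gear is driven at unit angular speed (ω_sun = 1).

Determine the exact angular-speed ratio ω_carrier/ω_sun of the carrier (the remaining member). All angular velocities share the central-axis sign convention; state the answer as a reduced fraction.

19/88

N_ring = 19 + 2·25 = 69
19(ω_s−ω_c) = −69(ω_r−ω_c),  ω_r=0, ω_s=1
19(1−ω_c) = −69(0−ω_c)  ⇒  88ω_c = 19  ⇒  ω_c = 19/88
ω_c/ω_s = 19/88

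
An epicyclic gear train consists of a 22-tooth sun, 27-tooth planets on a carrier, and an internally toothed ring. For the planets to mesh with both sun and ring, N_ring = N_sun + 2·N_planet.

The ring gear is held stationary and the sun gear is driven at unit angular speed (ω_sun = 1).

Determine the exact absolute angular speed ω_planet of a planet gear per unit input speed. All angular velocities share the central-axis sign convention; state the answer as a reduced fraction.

-11/27

N_ring = 22 + 2·27 = 76
22(ω_s−ω_c) = −76(ω_r−ω_c),  ω_r=0, ω_s=1
22(1−ω_c) = −76(0−ω_c)  ⇒  98ω_c = 22  ⇒  ω_c = 11/49
sun–planet: 22·(1−11/49) = −27·(ω_p−ω_c)  ⇒  ω_p−ω_c = −(22/27)·(38/49) = -836/1323
ω_p = 11/49 − 836/1323 = -11/27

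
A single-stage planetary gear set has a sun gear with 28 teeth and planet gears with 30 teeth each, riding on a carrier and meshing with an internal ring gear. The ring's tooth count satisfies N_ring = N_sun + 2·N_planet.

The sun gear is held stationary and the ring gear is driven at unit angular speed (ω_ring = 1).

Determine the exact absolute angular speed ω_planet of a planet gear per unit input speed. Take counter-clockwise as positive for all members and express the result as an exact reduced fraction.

N_ring = 28 + 2·30 = 88
28(ω_s−ω_c) = −88(ω_r−ω_c),  ω_s=0, ω_r=1
28(0−ω_c) = −88(1−ω_c)  ⇒  116ω_c = 88  ⇒  ω_c = 22/29
sun–planet: 28·(0−22/29) = −30·(ω_p−ω_c)  ⇒  ω_p−ω_c = −(28/30)·(-22/29) = 308/435
ω_p = 22/29 + 308/435 = 22/15

22/15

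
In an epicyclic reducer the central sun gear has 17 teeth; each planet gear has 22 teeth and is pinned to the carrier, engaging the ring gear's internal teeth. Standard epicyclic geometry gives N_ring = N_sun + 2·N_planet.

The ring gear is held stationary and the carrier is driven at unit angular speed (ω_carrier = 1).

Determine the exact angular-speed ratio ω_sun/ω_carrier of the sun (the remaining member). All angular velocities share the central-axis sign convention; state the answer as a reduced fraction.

78/17

N_ring = 17 + 2·22 = 61
17(ω_s−ω_c) = −61(ω_r−ω_c),  ω_r=0, ω_c=1
ω_s = 1 − (61/17)(0−1) = 78/17
ω_s/ω_c = 78/17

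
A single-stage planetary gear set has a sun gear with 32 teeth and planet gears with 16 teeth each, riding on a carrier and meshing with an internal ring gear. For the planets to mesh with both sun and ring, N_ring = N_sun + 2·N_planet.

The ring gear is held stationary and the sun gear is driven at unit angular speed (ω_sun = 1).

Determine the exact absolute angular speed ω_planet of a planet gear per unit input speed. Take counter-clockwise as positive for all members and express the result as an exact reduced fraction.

N_ring = 32 + 2·16 = 64
32(ω_s−ω_c) = −64(ω_r−ω_c),  ω_r=0, ω_s=1
32(1−ω_c) = −64(0−ω_c)  ⇒  96ω_c = 32  ⇒  ω_c = 1/3
sun–planet: 32·(1−1/3) = −16·(ω_p−ω_c)  ⇒  ω_p−ω_c = −(32/16)·(2/3) = -4/3
ω_p = 1/3 − 4/3 = -1

-1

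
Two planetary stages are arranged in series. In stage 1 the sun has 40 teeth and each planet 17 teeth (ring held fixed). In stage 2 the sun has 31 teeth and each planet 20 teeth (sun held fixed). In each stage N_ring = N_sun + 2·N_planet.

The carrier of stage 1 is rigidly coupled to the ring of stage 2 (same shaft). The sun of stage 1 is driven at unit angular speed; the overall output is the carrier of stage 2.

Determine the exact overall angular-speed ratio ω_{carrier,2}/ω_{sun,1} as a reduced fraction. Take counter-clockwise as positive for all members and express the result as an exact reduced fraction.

710/2907

Stage 1: N_ring = 40 + 2·17 = 74
Stage 1: 40(ω_s−ω_c) = −74(ω_r−ω_c),  ω_r=0, ω_s=1
Stage 1: 40(1−ω_c) = −74(0−ω_c)  ⇒  114ω_c = 40  ⇒  ω_c = 20/57
  ⇒ ω_c¹/ω_s¹ = 20/57
Stage 2: N_ring = 31 + 2·20 = 71
Stage 2: 31(ω_s−ω_c) = −71(ω_r−ω_c),  ω_s=0, ω_r=1
Stage 2: 31(0−ω_c) = −71(1−ω_c)  ⇒  102ω_c = 71  ⇒  ω_c = 71/102
  ⇒ ω_c²/ω_r² = 71/102
Coupling ω_r² = ω_c¹ ⇒ overall = 20/57 × 71/102 = 710/2907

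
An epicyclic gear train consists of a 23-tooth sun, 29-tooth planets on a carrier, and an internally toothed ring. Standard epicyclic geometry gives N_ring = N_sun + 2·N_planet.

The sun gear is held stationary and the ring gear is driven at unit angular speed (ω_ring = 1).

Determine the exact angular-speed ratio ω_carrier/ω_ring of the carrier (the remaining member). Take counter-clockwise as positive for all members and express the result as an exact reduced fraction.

N_ring = 23 + 2·29 = 81
23(ω_s−ω_c) = −81(ω_r−ω_c),  ω_s=0, ω_r=1
23(0−ω_c) = −81(1−ω_c)  ⇒  104ω_c = 81  ⇒  ω_c = 81/104
ω_c/ω_r = 81/104

81/104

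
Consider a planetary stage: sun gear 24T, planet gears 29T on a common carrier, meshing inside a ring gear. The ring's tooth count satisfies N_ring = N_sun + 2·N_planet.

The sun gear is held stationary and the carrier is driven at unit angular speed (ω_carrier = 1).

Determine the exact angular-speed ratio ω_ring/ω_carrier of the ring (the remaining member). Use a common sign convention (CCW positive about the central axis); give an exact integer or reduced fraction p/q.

53/41

N_ring = 24 + 2·29 = 82
24(ω_s−ω_c) = −82(ω_r−ω_c),  ω_s=0, ω_c=1
ω_r = 1 − (24/82)(0−1) = 53/41
ω_r/ω_c = 53/41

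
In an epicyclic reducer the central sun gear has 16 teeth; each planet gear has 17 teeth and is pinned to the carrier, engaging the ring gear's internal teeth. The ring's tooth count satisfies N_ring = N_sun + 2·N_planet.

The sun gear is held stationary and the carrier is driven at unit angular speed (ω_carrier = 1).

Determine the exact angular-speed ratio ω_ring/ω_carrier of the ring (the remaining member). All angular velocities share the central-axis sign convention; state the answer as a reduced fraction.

33/25

N_ring = 16 + 2·17 = 50
16(ω_s−ω_c) = −50(ω_r−ω_c),  ω_s=0, ω_c=1
ω_r = 1 − (16/50)(0−1) = 33/25
ω_r/ω_c = 33/25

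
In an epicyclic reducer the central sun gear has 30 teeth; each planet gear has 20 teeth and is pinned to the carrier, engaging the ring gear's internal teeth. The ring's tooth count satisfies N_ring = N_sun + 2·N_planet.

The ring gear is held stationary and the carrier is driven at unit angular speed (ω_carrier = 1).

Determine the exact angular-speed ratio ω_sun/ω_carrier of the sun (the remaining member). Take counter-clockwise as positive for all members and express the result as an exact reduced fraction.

N_ring = 30 + 2·20 = 70
30(ω_s−ω_c) = −70(ω_r−ω_c),  ω_r=0, ω_c=1
ω_s = 1 − (70/30)(0−1) = 10/3
ω_s/ω_c = 10/3

10/3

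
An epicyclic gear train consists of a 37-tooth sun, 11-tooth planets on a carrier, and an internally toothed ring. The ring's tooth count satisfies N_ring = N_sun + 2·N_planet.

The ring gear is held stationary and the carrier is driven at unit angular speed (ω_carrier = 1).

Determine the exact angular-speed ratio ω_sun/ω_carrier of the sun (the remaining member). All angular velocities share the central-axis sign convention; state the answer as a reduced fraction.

96/37

N_ring = 37 + 2·11 = 59
37(ω_s−ω_c) = −59(ω_r−ω_c),  ω_r=0, ω_c=1
ω_s = 1 − (59/37)(0−1) = 96/37
ω_s/ω_c = 96/37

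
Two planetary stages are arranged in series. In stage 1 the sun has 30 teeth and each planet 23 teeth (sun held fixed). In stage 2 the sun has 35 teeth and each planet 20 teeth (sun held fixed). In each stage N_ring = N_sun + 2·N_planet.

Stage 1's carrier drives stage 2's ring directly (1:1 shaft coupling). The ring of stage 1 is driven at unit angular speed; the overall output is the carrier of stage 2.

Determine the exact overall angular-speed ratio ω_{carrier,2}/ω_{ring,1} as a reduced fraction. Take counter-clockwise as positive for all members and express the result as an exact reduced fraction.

285/583

Stage 1: N_ring = 30 + 2·23 = 76
Stage 1: 30(ω_s−ω_c) = −76(ω_r−ω_c),  ω_s=0, ω_r=1
Stage 1: 30(0−ω_c) = −76(1−ω_c)  ⇒  106ω_c = 76  ⇒  ω_c = 38/53
  ⇒ ω_c¹/ω_r¹ = 38/53
Stage 2: N_ring = 35 + 2·20 = 75
Stage 2: 35(ω_s−ω_c) = −75(ω_r−ω_c),  ω_s=0, ω_r=1
Stage 2: 35(0−ω_c) = −75(1−ω_c)  ⇒  110ω_c = 75  ⇒  ω_c = 15/22
  ⇒ ω_c²/ω_r² = 15/22
Coupling ω_r² = ω_c¹ ⇒ overall = 38/53 × 15/22 = 285/583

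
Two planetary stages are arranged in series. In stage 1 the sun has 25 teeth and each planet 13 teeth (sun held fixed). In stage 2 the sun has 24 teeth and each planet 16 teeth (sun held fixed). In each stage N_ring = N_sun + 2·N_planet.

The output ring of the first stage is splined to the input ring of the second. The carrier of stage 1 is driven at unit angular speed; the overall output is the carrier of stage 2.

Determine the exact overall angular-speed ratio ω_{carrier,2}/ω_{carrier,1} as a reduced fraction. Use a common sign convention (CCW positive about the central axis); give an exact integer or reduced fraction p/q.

266/255

Stage 1: N_ring = 25 + 2·13 = 51
Stage 1: 25(ω_s−ω_c) = −51(ω_r−ω_c),  ω_s=0, ω_c=1
Stage 1: ω_r = 1 − (25/51)(0−1) = 76/51
  ⇒ ω_r¹/ω_c¹ = 76/51
Stage 2: N_ring = 24 + 2·16 = 56
Stage 2: 24(ω_s−ω_c) = −56(ω_r−ω_c),  ω_s=0, ω_r=1
Stage 2: 24(0−ω_c) = −56(1−ω_c)  ⇒  80ω_c = 56  ⇒  ω_c = 7/10
  ⇒ ω_c²/ω_r² = 7/10
Coupling ω_r² = ω_r¹ ⇒ overall = 76/51 × 7/10 = 266/255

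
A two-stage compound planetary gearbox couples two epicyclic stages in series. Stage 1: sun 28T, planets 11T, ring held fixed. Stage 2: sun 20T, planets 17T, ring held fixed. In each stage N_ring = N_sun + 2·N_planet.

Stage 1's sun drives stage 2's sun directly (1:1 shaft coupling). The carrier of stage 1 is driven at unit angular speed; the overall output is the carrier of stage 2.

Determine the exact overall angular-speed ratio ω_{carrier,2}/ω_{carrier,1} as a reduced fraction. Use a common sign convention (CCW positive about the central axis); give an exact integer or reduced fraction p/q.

195/259

Stage 1: N_ring = 28 + 2·11 = 50
Stage 1: 28(ω_s−ω_c) = −50(ω_r−ω_c),  ω_r=0, ω_c=1
Stage 1: ω_s = 1 − (50/28)(0−1) = 39/14
  ⇒ ω_s¹/ω_c¹ = 39/14
Stage 2: N_ring = 20 + 2·17 = 54
Stage 2: 20(ω_s−ω_c) = −54(ω_r−ω_c),  ω_r=0, ω_s=1
Stage 2: 20(1−ω_c) = −54(0−ω_c)  ⇒  74ω_c = 20  ⇒  ω_c = 10/37
  ⇒ ω_c²/ω_s² = 10/37
Coupling ω_s² = ω_s¹ ⇒ overall = 39/14 × 10/37 = 195/259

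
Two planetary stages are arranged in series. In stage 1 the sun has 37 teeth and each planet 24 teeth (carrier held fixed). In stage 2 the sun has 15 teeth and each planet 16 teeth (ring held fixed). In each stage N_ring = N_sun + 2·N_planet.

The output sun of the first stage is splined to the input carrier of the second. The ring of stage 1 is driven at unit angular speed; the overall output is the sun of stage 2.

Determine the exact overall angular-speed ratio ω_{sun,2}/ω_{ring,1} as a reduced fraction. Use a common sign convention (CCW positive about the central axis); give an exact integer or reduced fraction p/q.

-1054/111

Stage 1: N_ring = 37 + 2·24 = 85
Stage 1: 37(ω_s−ω_c) = −85(ω_r−ω_c),  ω_c=0, ω_r=1
Stage 1: ω_s = 0 − (85/37)(1−0) = -85/37
  ⇒ ω_s¹/ω_r¹ = -85/37
Stage 2: N_ring = 15 + 2·16 = 47
Stage 2: 15(ω_s−ω_c) = −47(ω_r−ω_c),  ω_r=0, ω_c=1
Stage 2: ω_s = 1 − (47/15)(0−1) = 62/15
  ⇒ ω_s²/ω_c² = 62/15
Coupling ω_c² = ω_s¹ ⇒ overall = -85/37 × 62/15 = -1054/111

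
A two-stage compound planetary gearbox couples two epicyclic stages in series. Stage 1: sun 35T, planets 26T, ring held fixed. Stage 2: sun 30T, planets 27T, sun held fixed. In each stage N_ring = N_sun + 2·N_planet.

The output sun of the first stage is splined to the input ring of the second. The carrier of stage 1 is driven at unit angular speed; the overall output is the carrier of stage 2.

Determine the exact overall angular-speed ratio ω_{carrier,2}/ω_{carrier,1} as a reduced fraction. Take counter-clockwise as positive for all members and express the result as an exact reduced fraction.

Stage 1: N_ring = 35 + 2·26 = 87
Stage 1: 35(ω_s−ω_c) = −87(ω_r−ω_c),  ω_r=0, ω_c=1
Stage 1: ω_s = 1 − (87/35)(0−1) = 122/35
  ⇒ ω_s¹/ω_c¹ = 122/35
Stage 2: N_ring = 30 + 2·27 = 84
Stage 2: 30(ω_s−ω_c) = −84(ω_r−ω_c),  ω_s=0, ω_r=1
Stage 2: 30(0−ω_c) = −84(1−ω_c)  ⇒  114ω_c = 84  ⇒  ω_c = 14/19
  ⇒ ω_c²/ω_r² = 14/19
Coupling ω_r² = ω_s¹ ⇒ overall = 122/35 × 14/19 = 244/95

244/95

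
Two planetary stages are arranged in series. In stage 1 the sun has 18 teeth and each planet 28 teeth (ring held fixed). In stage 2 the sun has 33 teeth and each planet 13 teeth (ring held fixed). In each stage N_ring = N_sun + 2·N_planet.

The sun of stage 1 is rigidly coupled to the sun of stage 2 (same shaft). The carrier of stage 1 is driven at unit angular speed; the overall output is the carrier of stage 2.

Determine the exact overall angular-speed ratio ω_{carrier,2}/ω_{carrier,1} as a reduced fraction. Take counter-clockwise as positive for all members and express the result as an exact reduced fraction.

11/6

Stage 1: N_ring = 18 + 2·28 = 74
Stage 1: 18(ω_s−ω_c) = −74(ω_r−ω_c),  ω_r=0, ω_c=1
Stage 1: ω_s = 1 − (74/18)(0−1) = 46/9
  ⇒ ω_s¹/ω_c¹ = 46/9
Stage 2: N_ring = 33 + 2·13 = 59
Stage 2: 33(ω_s−ω_c) = −59(ω_r−ω_c),  ω_r=0, ω_s=1
Stage 2: 33(1−ω_c) = −59(0−ω_c)  ⇒  92ω_c = 33  ⇒  ω_c = 33/92
  ⇒ ω_c²/ω_s² = 33/92
Coupling ω_s² = ω_s¹ ⇒ overall = 46/9 × 33/92 = 11/6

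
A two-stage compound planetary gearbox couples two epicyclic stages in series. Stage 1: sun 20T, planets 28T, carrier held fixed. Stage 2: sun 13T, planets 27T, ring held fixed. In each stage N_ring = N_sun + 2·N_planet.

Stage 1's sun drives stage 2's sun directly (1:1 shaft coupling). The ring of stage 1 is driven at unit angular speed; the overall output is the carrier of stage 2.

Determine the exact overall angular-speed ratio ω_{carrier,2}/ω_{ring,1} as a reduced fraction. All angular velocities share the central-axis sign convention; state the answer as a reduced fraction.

-247/400

Stage 1: N_ring = 20 + 2·28 = 76
Stage 1: 20(ω_s−ω_c) = −76(ω_r−ω_c),  ω_c=0, ω_r=1
Stage 1: ω_s = 0 − (76/20)(1−0) = -19/5
  ⇒ ω_s¹/ω_r¹ = -19/5
Stage 2: N_ring = 13 + 2·27 = 67
Stage 2: 13(ω_s−ω_c) = −67(ω_r−ω_c),  ω_r=0, ω_s=1
Stage 2: 13(1−ω_c) = −67(0−ω_c)  ⇒  80ω_c = 13  ⇒  ω_c = 13/80
  ⇒ ω_c²/ω_s² = 13/80
Coupling ω_s² = ω_s¹ ⇒ overall = -19/5 × 13/80 = -247/400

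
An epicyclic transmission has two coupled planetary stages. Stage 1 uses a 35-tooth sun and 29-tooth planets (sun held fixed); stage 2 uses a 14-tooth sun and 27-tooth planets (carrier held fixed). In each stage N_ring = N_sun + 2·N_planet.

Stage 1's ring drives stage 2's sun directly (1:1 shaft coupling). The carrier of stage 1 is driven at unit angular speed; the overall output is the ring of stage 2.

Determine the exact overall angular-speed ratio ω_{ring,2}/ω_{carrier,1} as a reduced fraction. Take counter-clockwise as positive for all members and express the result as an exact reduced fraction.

-448/1581

Stage 1: N_ring = 35 + 2·29 = 93
Stage 1: 35(ω_s−ω_c) = −93(ω_r−ω_c),  ω_s=0, ω_c=1
Stage 1: ω_r = 1 − (35/93)(0−1) = 128/93
  ⇒ ω_r¹/ω_c¹ = 128/93
Stage 2: N_ring = 14 + 2·27 = 68
Stage 2: 14(ω_s−ω_c) = −68(ω_r−ω_c),  ω_c=0, ω_s=1
Stage 2: ω_r = 0 − (14/68)(1−0) = -7/34
  ⇒ ω_r²/ω_s² = -7/34
Coupling ω_s² = ω_r¹ ⇒ overall = 128/93 × -7/34 = -448/1581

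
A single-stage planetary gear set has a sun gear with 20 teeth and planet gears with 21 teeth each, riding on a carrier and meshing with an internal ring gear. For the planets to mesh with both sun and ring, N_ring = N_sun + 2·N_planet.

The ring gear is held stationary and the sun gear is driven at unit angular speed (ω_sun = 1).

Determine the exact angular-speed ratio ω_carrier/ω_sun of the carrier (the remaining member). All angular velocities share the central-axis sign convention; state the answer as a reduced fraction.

10/41

N_ring = 20 + 2·21 = 62
20(ω_s−ω_c) = −62(ω_r−ω_c),  ω_r=0, ω_s=1
20(1−ω_c) = −62(0−ω_c)  ⇒  82ω_c = 20  ⇒  ω_c = 10/41
ω_c/ω_s = 10/41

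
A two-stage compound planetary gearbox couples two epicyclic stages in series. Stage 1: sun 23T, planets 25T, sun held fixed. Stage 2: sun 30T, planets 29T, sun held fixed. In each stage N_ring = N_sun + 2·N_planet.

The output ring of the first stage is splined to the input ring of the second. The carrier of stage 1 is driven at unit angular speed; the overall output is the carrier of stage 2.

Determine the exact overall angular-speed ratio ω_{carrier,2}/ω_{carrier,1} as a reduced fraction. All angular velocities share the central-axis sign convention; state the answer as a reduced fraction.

Stage 1: N_ring = 23 + 2·25 = 73
Stage 1: 23(ω_s−ω_c) = −73(ω_r−ω_c),  ω_s=0, ω_c=1
Stage 1: ω_r = 1 − (23/73)(0−1) = 96/73
  ⇒ ω_r¹/ω_c¹ = 96/73
Stage 2: N_ring = 30 + 2·29 = 88
Stage 2: 30(ω_s−ω_c) = −88(ω_r−ω_c),  ω_s=0, ω_r=1
Stage 2: 30(0−ω_c) = −88(1−ω_c)  ⇒  118ω_c = 88  ⇒  ω_c = 44/59
  ⇒ ω_c²/ω_r² = 44/59
Coupling ω_r² = ω_r¹ ⇒ overall = 96/73 × 44/59 = 4224/4307

4224/4307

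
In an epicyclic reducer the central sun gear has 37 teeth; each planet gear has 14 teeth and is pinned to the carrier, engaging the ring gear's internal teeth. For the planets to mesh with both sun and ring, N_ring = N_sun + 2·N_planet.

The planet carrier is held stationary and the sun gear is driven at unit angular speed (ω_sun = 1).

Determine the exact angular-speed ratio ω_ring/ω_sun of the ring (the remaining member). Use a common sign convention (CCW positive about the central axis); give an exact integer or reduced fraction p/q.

-37/65

N_ring = 37 + 2·14 = 65
37(ω_s−ω_c) = −65(ω_r−ω_c),  ω_c=0, ω_s=1
ω_r = 0 − (37/65)(1−0) = -37/65
ω_r/ω_s = -37/65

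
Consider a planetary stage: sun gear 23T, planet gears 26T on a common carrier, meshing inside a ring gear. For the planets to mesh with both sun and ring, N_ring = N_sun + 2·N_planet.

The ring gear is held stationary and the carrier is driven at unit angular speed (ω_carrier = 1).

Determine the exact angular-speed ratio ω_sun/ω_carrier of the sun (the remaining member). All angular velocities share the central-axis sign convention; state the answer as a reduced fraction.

98/23

N_ring = 23 + 2·26 = 75
23(ω_s−ω_c) = −75(ω_r−ω_c),  ω_r=0, ω_c=1
ω_s = 1 − (75/23)(0−1) = 98/23
ω_s/ω_c = 98/23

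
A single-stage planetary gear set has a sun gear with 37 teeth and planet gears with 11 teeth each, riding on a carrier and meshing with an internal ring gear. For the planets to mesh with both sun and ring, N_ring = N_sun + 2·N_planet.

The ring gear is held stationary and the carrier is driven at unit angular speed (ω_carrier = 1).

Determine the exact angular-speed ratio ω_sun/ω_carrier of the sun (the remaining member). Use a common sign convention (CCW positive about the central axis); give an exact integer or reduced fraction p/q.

96/37

N_ring = 37 + 2·11 = 59
37(ω_s−ω_c) = −59(ω_r−ω_c),  ω_r=0, ω_c=1
ω_s = 1 − (59/37)(0−1) = 96/37
ω_s/ω_c = 96/37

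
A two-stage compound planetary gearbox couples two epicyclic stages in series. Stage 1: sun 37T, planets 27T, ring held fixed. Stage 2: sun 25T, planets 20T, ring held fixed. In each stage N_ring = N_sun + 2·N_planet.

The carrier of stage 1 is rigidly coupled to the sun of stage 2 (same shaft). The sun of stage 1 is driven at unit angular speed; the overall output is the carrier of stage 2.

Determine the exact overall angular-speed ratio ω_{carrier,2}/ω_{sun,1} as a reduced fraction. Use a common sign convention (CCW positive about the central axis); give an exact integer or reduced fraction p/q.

Stage 1: N_ring = 37 + 2·27 = 91
Stage 1: 37(ω_s−ω_c) = −91(ω_r−ω_c),  ω_r=0, ω_s=1
Stage 1: 37(1−ω_c) = −91(0−ω_c)  ⇒  128ω_c = 37  ⇒  ω_c = 37/128
  ⇒ ω_c¹/ω_s¹ = 37/128
Stage 2: N_ring = 25 + 2·20 = 65
Stage 2: 25(ω_s−ω_c) = −65(ω_r−ω_c),  ω_r=0, ω_s=1
Stage 2: 25(1−ω_c) = −65(0−ω_c)  ⇒  90ω_c = 25  ⇒  ω_c = 5/18
  ⇒ ω_c²/ω_s² = 5/18
Coupling ω_s² = ω_c¹ ⇒ overall = 37/128 × 5/18 = 185/2304

185/2304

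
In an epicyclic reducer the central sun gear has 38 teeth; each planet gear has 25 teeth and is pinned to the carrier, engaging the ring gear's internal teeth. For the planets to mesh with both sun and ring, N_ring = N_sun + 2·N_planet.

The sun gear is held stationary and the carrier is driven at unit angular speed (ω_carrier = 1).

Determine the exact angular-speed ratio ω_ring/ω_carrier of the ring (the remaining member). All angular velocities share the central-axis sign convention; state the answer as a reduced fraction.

63/44

N_ring = 38 + 2·25 = 88
38(ω_s−ω_c) = −88(ω_r−ω_c),  ω_s=0, ω_c=1
ω_r = 1 − (38/88)(0−1) = 63/44
ω_r/ω_c = 63/44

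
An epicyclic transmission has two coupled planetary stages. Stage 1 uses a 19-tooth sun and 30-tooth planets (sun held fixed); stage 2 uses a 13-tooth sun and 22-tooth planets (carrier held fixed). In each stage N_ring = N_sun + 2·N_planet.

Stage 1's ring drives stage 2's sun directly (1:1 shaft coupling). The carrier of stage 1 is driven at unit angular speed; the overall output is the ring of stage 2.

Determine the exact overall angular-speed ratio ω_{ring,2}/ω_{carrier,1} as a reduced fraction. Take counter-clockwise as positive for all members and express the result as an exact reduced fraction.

Stage 1: N_ring = 19 + 2·30 = 79
Stage 1: 19(ω_s−ω_c) = −79(ω_r−ω_c),  ω_s=0, ω_c=1
Stage 1: ω_r = 1 − (19/79)(0−1) = 98/79
  ⇒ ω_r¹/ω_c¹ = 98/79
Stage 2: N_ring = 13 + 2·22 = 57
Stage 2: 13(ω_s−ω_c) = −57(ω_r−ω_c),  ω_c=0, ω_s=1
Stage 2: ω_r = 0 − (13/57)(1−0) = -13/57
  ⇒ ω_r²/ω_s² = -13/57
Coupling ω_s² = ω_r¹ ⇒ overall = 98/79 × -13/57 = -1274/4503

-1274/4503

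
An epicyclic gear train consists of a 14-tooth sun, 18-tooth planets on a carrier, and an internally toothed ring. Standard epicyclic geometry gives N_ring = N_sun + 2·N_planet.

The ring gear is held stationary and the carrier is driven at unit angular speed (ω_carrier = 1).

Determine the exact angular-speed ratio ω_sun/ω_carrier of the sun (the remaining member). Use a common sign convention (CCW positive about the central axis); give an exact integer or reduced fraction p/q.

32/7

N_ring = 14 + 2·18 = 50
14(ω_s−ω_c) = −50(ω_r−ω_c),  ω_r=0, ω_c=1
ω_s = 1 − (50/14)(0−1) = 32/7
ω_s/ω_c = 32/7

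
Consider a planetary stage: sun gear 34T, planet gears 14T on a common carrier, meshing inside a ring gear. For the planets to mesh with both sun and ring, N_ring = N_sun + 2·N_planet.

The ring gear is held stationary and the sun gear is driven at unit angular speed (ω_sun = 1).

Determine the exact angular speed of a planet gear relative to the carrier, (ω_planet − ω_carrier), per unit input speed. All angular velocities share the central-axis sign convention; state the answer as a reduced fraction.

-527/336

N_ring = 34 + 2·14 = 62
34(ω_s−ω_c) = −62(ω_r−ω_c),  ω_r=0, ω_s=1
34(1−ω_c) = −62(0−ω_c)  ⇒  96ω_c = 34  ⇒  ω_c = 17/48
sun–planet: 34·(1−17/48) = −14·(ω_p−ω_c)  ⇒  ω_p−ω_c = −(34/14)·(31/48) = -527/336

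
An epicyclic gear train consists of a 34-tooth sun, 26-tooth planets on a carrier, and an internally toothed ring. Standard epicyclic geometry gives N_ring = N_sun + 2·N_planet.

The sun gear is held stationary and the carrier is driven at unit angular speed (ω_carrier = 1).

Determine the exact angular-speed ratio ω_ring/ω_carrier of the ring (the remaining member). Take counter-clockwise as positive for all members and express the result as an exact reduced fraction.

N_ring = 34 + 2·26 = 86
34(ω_s−ω_c) = −86(ω_r−ω_c),  ω_s=0, ω_c=1
ω_r = 1 − (34/86)(0−1) = 60/43
ω_r/ω_c = 60/43

60/43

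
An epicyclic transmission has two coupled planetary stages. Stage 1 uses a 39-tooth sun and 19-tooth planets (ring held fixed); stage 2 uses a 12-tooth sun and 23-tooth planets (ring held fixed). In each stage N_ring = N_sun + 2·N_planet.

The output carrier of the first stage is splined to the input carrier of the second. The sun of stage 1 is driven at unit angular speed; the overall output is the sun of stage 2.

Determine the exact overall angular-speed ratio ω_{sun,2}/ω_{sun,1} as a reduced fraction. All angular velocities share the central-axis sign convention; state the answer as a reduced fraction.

Stage 1: N_ring = 39 + 2·19 = 77
Stage 1: 39(ω_s−ω_c) = −77(ω_r−ω_c),  ω_r=0, ω_s=1
Stage 1: 39(1−ω_c) = −77(0−ω_c)  ⇒  116ω_c = 39  ⇒  ω_c = 39/116
  ⇒ ω_c¹/ω_s¹ = 39/116
Stage 2: N_ring = 12 + 2·23 = 58
Stage 2: 12(ω_s−ω_c) = −58(ω_r−ω_c),  ω_r=0, ω_c=1
Stage 2: ω_s = 1 − (58/12)(0−1) = 35/6
  ⇒ ω_s²/ω_c² = 35/6
Coupling ω_c² = ω_c¹ ⇒ overall = 39/116 × 35/6 = 455/232

455/232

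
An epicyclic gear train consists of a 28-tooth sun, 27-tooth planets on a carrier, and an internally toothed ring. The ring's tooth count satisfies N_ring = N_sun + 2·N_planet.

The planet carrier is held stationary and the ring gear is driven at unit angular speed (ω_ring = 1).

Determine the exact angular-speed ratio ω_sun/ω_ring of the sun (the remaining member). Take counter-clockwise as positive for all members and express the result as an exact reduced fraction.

N_ring = 28 + 2·27 = 82
28(ω_s−ω_c) = −82(ω_r−ω_c),  ω_c=0, ω_r=1
ω_s = 0 − (82/28)(1−0) = -41/14
ω_s/ω_r = -41/14

-41/14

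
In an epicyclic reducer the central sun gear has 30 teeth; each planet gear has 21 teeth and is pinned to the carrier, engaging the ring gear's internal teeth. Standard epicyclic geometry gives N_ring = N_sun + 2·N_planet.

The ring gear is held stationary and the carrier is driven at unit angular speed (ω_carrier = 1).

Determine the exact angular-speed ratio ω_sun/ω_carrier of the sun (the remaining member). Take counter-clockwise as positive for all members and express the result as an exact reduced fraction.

N_ring = 30 + 2·21 = 72
30(ω_s−ω_c) = −72(ω_r−ω_c),  ω_r=0, ω_c=1
ω_s = 1 − (72/30)(0−1) = 17/5
ω_s/ω_c = 17/5

17/5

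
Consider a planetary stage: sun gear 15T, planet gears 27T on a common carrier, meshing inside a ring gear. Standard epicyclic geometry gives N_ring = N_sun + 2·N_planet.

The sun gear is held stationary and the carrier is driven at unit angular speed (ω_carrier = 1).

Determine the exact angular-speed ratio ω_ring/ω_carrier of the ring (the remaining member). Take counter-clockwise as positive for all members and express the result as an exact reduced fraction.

28/23

N_ring = 15 + 2·27 = 69
15(ω_s−ω_c) = −69(ω_r−ω_c),  ω_s=0, ω_c=1
ω_r = 1 − (15/69)(0−1) = 28/23
ω_r/ω_c = 28/23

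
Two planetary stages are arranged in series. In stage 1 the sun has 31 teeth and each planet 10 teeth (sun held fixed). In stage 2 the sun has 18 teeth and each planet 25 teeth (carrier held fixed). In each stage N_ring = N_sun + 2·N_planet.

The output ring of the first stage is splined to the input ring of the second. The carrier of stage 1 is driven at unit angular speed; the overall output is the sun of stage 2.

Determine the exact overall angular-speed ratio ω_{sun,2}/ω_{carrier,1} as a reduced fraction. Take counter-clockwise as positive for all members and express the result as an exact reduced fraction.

-164/27

Stage 1: N_ring = 31 + 2·10 = 51
Stage 1: 31(ω_s−ω_c) = −51(ω_r−ω_c),  ω_s=0, ω_c=1
Stage 1: ω_r = 1 − (31/51)(0−1) = 82/51
  ⇒ ω_r¹/ω_c¹ = 82/51
Stage 2: N_ring = 18 + 2·25 = 68
Stage 2: 18(ω_s−ω_c) = −68(ω_r−ω_c),  ω_c=0, ω_r=1
Stage 2: ω_s = 0 − (68/18)(1−0) = -34/9
  ⇒ ω_s²/ω_r² = -34/9
Coupling ω_r² = ω_r¹ ⇒ overall = 82/51 × -34/9 = -164/27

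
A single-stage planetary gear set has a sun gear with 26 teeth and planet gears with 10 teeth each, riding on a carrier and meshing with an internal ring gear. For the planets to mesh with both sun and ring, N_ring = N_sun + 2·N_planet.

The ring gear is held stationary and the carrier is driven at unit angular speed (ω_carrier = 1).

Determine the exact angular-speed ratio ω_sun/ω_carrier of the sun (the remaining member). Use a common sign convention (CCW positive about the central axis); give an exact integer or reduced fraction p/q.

36/13

N_ring = 26 + 2·10 = 46
26(ω_s−ω_c) = −46(ω_r−ω_c),  ω_r=0, ω_c=1
ω_s = 1 − (46/26)(0−1) = 36/13
ω_s/ω_c = 36/13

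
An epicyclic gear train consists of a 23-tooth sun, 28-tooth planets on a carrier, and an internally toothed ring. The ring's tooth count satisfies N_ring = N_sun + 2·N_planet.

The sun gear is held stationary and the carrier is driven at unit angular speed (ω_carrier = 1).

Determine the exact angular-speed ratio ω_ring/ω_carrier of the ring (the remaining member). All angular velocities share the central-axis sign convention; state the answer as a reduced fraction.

102/79

N_ring = 23 + 2·28 = 79
23(ω_s−ω_c) = −79(ω_r−ω_c),  ω_s=0, ω_c=1
ω_r = 1 − (23/79)(0−1) = 102/79
ω_r/ω_c = 102/79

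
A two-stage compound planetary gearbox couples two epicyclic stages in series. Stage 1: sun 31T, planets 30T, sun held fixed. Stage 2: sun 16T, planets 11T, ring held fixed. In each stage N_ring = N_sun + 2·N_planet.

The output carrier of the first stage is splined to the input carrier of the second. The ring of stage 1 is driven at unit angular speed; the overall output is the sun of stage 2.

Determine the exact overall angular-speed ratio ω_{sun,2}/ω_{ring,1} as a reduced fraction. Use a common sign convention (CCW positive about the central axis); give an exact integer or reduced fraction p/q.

Stage 1: N_ring = 31 + 2·30 = 91
Stage 1: 31(ω_s−ω_c) = −91(ω_r−ω_c),  ω_s=0, ω_r=1
Stage 1: 31(0−ω_c) = −91(1−ω_c)  ⇒  122ω_c = 91  ⇒  ω_c = 91/122
  ⇒ ω_c¹/ω_r¹ = 91/122
Stage 2: N_ring = 16 + 2·11 = 38
Stage 2: 16(ω_s−ω_c) = −38(ω_r−ω_c),  ω_r=0, ω_c=1
Stage 2: ω_s = 1 − (38/16)(0−1) = 27/8
  ⇒ ω_s²/ω_c² = 27/8
Coupling ω_c² = ω_c¹ ⇒ overall = 91/122 × 27/8 = 2457/976

2457/976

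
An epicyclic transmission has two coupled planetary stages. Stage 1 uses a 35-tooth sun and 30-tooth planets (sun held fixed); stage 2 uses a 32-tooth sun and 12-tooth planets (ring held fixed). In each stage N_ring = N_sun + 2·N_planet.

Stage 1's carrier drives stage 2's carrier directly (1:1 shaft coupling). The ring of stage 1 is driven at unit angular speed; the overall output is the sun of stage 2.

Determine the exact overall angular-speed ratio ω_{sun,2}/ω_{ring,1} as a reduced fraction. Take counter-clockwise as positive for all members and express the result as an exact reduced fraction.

209/104

Stage 1: N_ring = 35 + 2·30 = 95
Stage 1: 35(ω_s−ω_c) = −95(ω_r−ω_c),  ω_s=0, ω_r=1
Stage 1: 35(0−ω_c) = −95(1−ω_c)  ⇒  130ω_c = 95  ⇒  ω_c = 19/26
  ⇒ ω_c¹/ω_r¹ = 19/26
Stage 2: N_ring = 32 + 2·12 = 56
Stage 2: 32(ω_s−ω_c) = −56(ω_r−ω_c),  ω_r=0, ω_c=1
Stage 2: ω_s = 1 − (56/32)(0−1) = 11/4
  ⇒ ω_s²/ω_c² = 11/4
Coupling ω_c² = ω_c¹ ⇒ overall = 19/26 × 11/4 = 209/104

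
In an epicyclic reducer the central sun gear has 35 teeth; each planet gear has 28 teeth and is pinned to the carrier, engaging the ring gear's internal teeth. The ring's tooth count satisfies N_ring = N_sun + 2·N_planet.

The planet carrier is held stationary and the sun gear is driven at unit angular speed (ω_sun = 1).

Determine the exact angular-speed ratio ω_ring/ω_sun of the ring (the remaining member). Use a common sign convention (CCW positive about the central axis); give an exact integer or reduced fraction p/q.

-5/13

N_ring = 35 + 2·28 = 91
35(ω_s−ω_c) = −91(ω_r−ω_c),  ω_c=0, ω_s=1
ω_r = 0 − (35/91)(1−0) = -5/13
ω_r/ω_s = -5/13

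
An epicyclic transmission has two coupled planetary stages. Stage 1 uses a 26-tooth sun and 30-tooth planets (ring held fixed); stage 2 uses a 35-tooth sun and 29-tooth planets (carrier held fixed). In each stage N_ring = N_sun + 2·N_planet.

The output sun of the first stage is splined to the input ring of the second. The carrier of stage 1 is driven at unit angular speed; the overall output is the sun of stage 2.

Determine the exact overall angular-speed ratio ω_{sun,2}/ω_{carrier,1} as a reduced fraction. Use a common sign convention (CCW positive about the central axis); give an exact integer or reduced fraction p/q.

Stage 1: N_ring = 26 + 2·30 = 86
Stage 1: 26(ω_s−ω_c) = −86(ω_r−ω_c),  ω_r=0, ω_c=1
Stage 1: ω_s = 1 − (86/26)(0−1) = 56/13
  ⇒ ω_s¹/ω_c¹ = 56/13
Stage 2: N_ring = 35 + 2·29 = 93
Stage 2: 35(ω_s−ω_c) = −93(ω_r−ω_c),  ω_c=0, ω_r=1
Stage 2: ω_s = 0 − (93/35)(1−0) = -93/35
  ⇒ ω_s²/ω_r² = -93/35
Coupling ω_r² = ω_s¹ ⇒ overall = 56/13 × -93/35 = -744/65

-744/65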